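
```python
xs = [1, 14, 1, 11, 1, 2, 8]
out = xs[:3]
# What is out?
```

xs has length 7. The slice xs[:3] selects indices [0, 1, 2] (0->1, 1->14, 2->1), giving [1, 14, 1].

[1, 14, 1]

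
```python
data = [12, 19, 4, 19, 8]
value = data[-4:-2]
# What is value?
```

data has length 5. The slice data[-4:-2] selects indices [1, 2] (1->19, 2->4), giving [19, 4].

[19, 4]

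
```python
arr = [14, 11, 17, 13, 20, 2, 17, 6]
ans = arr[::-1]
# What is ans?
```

arr has length 8. The slice arr[::-1] selects indices [7, 6, 5, 4, 3, 2, 1, 0] (7->6, 6->17, 5->2, 4->20, 3->13, 2->17, 1->11, 0->14), giving [6, 17, 2, 20, 13, 17, 11, 14].

[6, 17, 2, 20, 13, 17, 11, 14]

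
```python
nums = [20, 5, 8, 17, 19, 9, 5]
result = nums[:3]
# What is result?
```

nums has length 7. The slice nums[:3] selects indices [0, 1, 2] (0->20, 1->5, 2->8), giving [20, 5, 8].

[20, 5, 8]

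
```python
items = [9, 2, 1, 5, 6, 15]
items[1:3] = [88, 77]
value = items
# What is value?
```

items starts as [9, 2, 1, 5, 6, 15] (length 6). The slice items[1:3] covers indices [1, 2] with values [2, 1]. Replacing that slice with [88, 77] (same length) produces [9, 88, 77, 5, 6, 15].

[9, 88, 77, 5, 6, 15]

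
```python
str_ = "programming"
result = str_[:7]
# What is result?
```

str_ has length 11. The slice str_[:7] selects indices [0, 1, 2, 3, 4, 5, 6] (0->'p', 1->'r', 2->'o', 3->'g', 4->'r', 5->'a', 6->'m'), giving 'program'.

'program'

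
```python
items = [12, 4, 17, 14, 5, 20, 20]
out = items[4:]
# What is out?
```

items has length 7. The slice items[4:] selects indices [4, 5, 6] (4->5, 5->20, 6->20), giving [5, 20, 20].

[5, 20, 20]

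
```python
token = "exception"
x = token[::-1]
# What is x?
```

token has length 9. The slice token[::-1] selects indices [8, 7, 6, 5, 4, 3, 2, 1, 0] (8->'n', 7->'o', 6->'i', 5->'t', 4->'p', 3->'e', 2->'c', 1->'x', 0->'e'), giving 'noitpecxe'.

'noitpecxe'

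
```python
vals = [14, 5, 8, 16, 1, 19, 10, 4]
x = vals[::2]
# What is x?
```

vals has length 8. The slice vals[::2] selects indices [0, 2, 4, 6] (0->14, 2->8, 4->1, 6->10), giving [14, 8, 1, 10].

[14, 8, 1, 10]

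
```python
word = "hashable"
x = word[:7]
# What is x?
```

word has length 8. The slice word[:7] selects indices [0, 1, 2, 3, 4, 5, 6] (0->'h', 1->'a', 2->'s', 3->'h', 4->'a', 5->'b', 6->'l'), giving 'hashabl'.

'hashabl'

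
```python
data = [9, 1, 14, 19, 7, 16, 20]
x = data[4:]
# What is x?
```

data has length 7. The slice data[4:] selects indices [4, 5, 6] (4->7, 5->16, 6->20), giving [7, 16, 20].

[7, 16, 20]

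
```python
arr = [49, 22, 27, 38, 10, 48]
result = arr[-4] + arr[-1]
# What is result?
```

arr has length 6. Negative index -4 maps to positive index 6 + (-4) = 2. arr[2] = 27.
arr has length 6. Negative index -1 maps to positive index 6 + (-1) = 5. arr[5] = 48.
Sum: 27 + 48 = 75.

75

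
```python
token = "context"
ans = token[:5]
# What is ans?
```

token has length 7. The slice token[:5] selects indices [0, 1, 2, 3, 4] (0->'c', 1->'o', 2->'n', 3->'t', 4->'e'), giving 'conte'.

'conte'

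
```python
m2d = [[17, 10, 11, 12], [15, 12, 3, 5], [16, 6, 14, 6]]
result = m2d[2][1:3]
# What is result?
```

m2d[2] = [16, 6, 14, 6]. m2d[2] has length 4. The slice m2d[2][1:3] selects indices [1, 2] (1->6, 2->14), giving [6, 14].

[6, 14]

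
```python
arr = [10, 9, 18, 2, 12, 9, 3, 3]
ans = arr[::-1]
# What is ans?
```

arr has length 8. The slice arr[::-1] selects indices [7, 6, 5, 4, 3, 2, 1, 0] (7->3, 6->3, 5->9, 4->12, 3->2, 2->18, 1->9, 0->10), giving [3, 3, 9, 12, 2, 18, 9, 10].

[3, 3, 9, 12, 2, 18, 9, 10]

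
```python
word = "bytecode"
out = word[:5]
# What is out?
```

word has length 8. The slice word[:5] selects indices [0, 1, 2, 3, 4] (0->'b', 1->'y', 2->'t', 3->'e', 4->'c'), giving 'bytec'.

'bytec'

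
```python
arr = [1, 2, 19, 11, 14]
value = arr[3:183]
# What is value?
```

arr has length 5. The slice arr[3:183] selects indices [3, 4] (3->11, 4->14), giving [11, 14].

[11, 14]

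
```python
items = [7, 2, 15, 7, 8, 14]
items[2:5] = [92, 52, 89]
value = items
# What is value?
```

items starts as [7, 2, 15, 7, 8, 14] (length 6). The slice items[2:5] covers indices [2, 3, 4] with values [15, 7, 8]. Replacing that slice with [92, 52, 89] (same length) produces [7, 2, 92, 52, 89, 14].

[7, 2, 92, 52, 89, 14]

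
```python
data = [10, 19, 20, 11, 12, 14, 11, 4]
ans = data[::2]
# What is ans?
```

data has length 8. The slice data[::2] selects indices [0, 2, 4, 6] (0->10, 2->20, 4->12, 6->11), giving [10, 20, 12, 11].

[10, 20, 12, 11]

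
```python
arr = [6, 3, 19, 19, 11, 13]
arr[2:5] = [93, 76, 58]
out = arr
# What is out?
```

arr starts as [6, 3, 19, 19, 11, 13] (length 6). The slice arr[2:5] covers indices [2, 3, 4] with values [19, 19, 11]. Replacing that slice with [93, 76, 58] (same length) produces [6, 3, 93, 76, 58, 13].

[6, 3, 93, 76, 58, 13]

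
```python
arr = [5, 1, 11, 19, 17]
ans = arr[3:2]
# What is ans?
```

arr has length 5. The slice arr[3:2] resolves to an empty index range, so the result is [].

[]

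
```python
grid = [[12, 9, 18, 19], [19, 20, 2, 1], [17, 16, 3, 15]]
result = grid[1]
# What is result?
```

grid has 3 rows. Row 1 is [19, 20, 2, 1].

[19, 20, 2, 1]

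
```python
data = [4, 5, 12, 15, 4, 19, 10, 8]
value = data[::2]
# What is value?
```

data has length 8. The slice data[::2] selects indices [0, 2, 4, 6] (0->4, 2->12, 4->4, 6->10), giving [4, 12, 4, 10].

[4, 12, 4, 10]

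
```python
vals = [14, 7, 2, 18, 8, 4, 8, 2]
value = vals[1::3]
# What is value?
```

vals has length 8. The slice vals[1::3] selects indices [1, 4, 7] (1->7, 4->8, 7->2), giving [7, 8, 2].

[7, 8, 2]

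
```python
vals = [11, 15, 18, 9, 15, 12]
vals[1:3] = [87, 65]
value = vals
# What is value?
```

vals starts as [11, 15, 18, 9, 15, 12] (length 6). The slice vals[1:3] covers indices [1, 2] with values [15, 18]. Replacing that slice with [87, 65] (same length) produces [11, 87, 65, 9, 15, 12].

[11, 87, 65, 9, 15, 12]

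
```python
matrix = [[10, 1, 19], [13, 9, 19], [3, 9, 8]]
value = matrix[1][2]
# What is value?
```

matrix[1] = [13, 9, 19]. Taking column 2 of that row yields 19.

19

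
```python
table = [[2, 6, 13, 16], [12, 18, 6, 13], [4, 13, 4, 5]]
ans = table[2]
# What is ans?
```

table has 3 rows. Row 2 is [4, 13, 4, 5].

[4, 13, 4, 5]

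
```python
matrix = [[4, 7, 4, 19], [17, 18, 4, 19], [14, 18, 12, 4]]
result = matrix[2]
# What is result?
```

matrix has 3 rows. Row 2 is [14, 18, 12, 4].

[14, 18, 12, 4]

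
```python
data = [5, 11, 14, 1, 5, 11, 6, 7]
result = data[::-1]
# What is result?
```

data has length 8. The slice data[::-1] selects indices [7, 6, 5, 4, 3, 2, 1, 0] (7->7, 6->6, 5->11, 4->5, 3->1, 2->14, 1->11, 0->5), giving [7, 6, 11, 5, 1, 14, 11, 5].

[7, 6, 11, 5, 1, 14, 11, 5]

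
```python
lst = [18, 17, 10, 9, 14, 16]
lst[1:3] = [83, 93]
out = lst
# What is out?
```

lst starts as [18, 17, 10, 9, 14, 16] (length 6). The slice lst[1:3] covers indices [1, 2] with values [17, 10]. Replacing that slice with [83, 93] (same length) produces [18, 83, 93, 9, 14, 16].

[18, 83, 93, 9, 14, 16]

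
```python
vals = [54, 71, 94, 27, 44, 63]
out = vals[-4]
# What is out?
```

vals has length 6. Negative index -4 maps to positive index 6 + (-4) = 2. vals[2] = 94.

94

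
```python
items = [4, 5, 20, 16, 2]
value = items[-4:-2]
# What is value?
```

items has length 5. The slice items[-4:-2] selects indices [1, 2] (1->5, 2->20), giving [5, 20].

[5, 20]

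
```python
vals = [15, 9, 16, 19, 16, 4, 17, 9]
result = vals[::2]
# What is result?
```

vals has length 8. The slice vals[::2] selects indices [0, 2, 4, 6] (0->15, 2->16, 4->16, 6->17), giving [15, 16, 16, 17].

[15, 16, 16, 17]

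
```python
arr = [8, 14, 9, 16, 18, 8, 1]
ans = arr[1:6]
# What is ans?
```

arr has length 7. The slice arr[1:6] selects indices [1, 2, 3, 4, 5] (1->14, 2->9, 3->16, 4->18, 5->8), giving [14, 9, 16, 18, 8].

[14, 9, 16, 18, 8]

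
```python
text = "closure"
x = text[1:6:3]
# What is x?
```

text has length 7. The slice text[1:6:3] selects indices [1, 4] (1->'l', 4->'u'), giving 'lu'.

'lu'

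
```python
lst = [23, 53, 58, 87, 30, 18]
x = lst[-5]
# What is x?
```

lst has length 6. Negative index -5 maps to positive index 6 + (-5) = 1. lst[1] = 53.

53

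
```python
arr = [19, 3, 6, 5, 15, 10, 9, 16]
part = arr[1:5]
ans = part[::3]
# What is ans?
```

arr has length 8. The slice arr[1:5] selects indices [1, 2, 3, 4] (1->3, 2->6, 3->5, 4->15), giving [3, 6, 5, 15]. So part = [3, 6, 5, 15]. part has length 4. The slice part[::3] selects indices [0, 3] (0->3, 3->15), giving [3, 15].

[3, 15]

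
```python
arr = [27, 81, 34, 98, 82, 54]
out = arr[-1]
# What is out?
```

arr has length 6. Negative index -1 maps to positive index 6 + (-1) = 5. arr[5] = 54.

54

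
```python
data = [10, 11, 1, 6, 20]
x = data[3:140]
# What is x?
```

data has length 5. The slice data[3:140] selects indices [3, 4] (3->6, 4->20), giving [6, 20].

[6, 20]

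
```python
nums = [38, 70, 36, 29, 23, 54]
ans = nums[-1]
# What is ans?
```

nums has length 6. Negative index -1 maps to positive index 6 + (-1) = 5. nums[5] = 54.

54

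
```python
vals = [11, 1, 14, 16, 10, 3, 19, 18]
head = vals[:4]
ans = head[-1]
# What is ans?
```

vals has length 8. The slice vals[:4] selects indices [0, 1, 2, 3] (0->11, 1->1, 2->14, 3->16), giving [11, 1, 14, 16]. So head = [11, 1, 14, 16]. Then head[-1] = 16.

16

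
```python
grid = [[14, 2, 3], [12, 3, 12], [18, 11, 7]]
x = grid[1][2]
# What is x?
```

grid[1] = [12, 3, 12]. Taking column 2 of that row yields 12.

12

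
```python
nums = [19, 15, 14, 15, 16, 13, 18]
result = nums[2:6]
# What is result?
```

nums has length 7. The slice nums[2:6] selects indices [2, 3, 4, 5] (2->14, 3->15, 4->16, 5->13), giving [14, 15, 16, 13].

[14, 15, 16, 13]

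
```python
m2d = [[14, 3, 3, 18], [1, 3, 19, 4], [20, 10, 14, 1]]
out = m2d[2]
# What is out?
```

m2d has 3 rows. Row 2 is [20, 10, 14, 1].

[20, 10, 14, 1]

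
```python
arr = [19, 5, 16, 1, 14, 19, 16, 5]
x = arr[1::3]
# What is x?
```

arr has length 8. The slice arr[1::3] selects indices [1, 4, 7] (1->5, 4->14, 7->5), giving [5, 14, 5].

[5, 14, 5]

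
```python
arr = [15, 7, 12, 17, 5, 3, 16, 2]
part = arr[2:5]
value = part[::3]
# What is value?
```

arr has length 8. The slice arr[2:5] selects indices [2, 3, 4] (2->12, 3->17, 4->5), giving [12, 17, 5]. So part = [12, 17, 5]. part has length 3. The slice part[::3] selects indices [0] (0->12), giving [12].

[12]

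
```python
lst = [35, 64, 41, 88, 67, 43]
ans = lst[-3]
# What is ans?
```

lst has length 6. Negative index -3 maps to positive index 6 + (-3) = 3. lst[3] = 88.

88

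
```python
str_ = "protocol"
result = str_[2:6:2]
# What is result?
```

str_ has length 8. The slice str_[2:6:2] selects indices [2, 4] (2->'o', 4->'o'), giving 'oo'.

'oo'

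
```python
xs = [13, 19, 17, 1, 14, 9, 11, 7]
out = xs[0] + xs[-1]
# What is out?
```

xs has length 8. xs[0] = 13.
xs has length 8. Negative index -1 maps to positive index 8 + (-1) = 7. xs[7] = 7.
Sum: 13 + 7 = 20.

20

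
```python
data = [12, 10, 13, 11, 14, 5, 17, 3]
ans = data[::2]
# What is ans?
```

data has length 8. The slice data[::2] selects indices [0, 2, 4, 6] (0->12, 2->13, 4->14, 6->17), giving [12, 13, 14, 17].

[12, 13, 14, 17]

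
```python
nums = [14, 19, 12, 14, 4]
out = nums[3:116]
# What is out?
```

nums has length 5. The slice nums[3:116] selects indices [3, 4] (3->14, 4->4), giving [14, 4].

[14, 4]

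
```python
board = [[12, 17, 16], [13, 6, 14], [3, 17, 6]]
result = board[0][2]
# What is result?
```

board[0] = [12, 17, 16]. Taking column 2 of that row yields 16.

16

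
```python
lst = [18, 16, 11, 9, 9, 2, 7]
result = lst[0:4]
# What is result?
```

lst has length 7. The slice lst[0:4] selects indices [0, 1, 2, 3] (0->18, 1->16, 2->11, 3->9), giving [18, 16, 11, 9].

[18, 16, 11, 9]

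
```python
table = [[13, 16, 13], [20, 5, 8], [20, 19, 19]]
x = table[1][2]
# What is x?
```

table[1] = [20, 5, 8]. Taking column 2 of that row yields 8.

8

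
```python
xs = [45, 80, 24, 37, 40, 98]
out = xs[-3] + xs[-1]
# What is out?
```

xs has length 6. Negative index -3 maps to positive index 6 + (-3) = 3. xs[3] = 37.
xs has length 6. Negative index -1 maps to positive index 6 + (-1) = 5. xs[5] = 98.
Sum: 37 + 98 = 135.

135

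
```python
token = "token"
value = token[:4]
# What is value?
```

token has length 5. The slice token[:4] selects indices [0, 1, 2, 3] (0->'t', 1->'o', 2->'k', 3->'e'), giving 'toke'.

'toke'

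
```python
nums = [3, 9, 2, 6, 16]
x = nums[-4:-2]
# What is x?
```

nums has length 5. The slice nums[-4:-2] selects indices [1, 2] (1->9, 2->2), giving [9, 2].

[9, 2]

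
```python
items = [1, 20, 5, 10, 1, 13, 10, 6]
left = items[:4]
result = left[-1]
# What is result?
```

items has length 8. The slice items[:4] selects indices [0, 1, 2, 3] (0->1, 1->20, 2->5, 3->10), giving [1, 20, 5, 10]. So left = [1, 20, 5, 10]. Then left[-1] = 10.

10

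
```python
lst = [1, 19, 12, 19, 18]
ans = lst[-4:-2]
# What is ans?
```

lst has length 5. The slice lst[-4:-2] selects indices [1, 2] (1->19, 2->12), giving [19, 12].

[19, 12]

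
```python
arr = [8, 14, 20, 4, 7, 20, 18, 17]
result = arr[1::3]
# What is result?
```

arr has length 8. The slice arr[1::3] selects indices [1, 4, 7] (1->14, 4->7, 7->17), giving [14, 7, 17].

[14, 7, 17]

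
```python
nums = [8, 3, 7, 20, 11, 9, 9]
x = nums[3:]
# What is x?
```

nums has length 7. The slice nums[3:] selects indices [3, 4, 5, 6] (3->20, 4->11, 5->9, 6->9), giving [20, 11, 9, 9].

[20, 11, 9, 9]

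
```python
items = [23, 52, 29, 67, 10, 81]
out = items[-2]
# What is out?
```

items has length 6. Negative index -2 maps to positive index 6 + (-2) = 4. items[4] = 10.

10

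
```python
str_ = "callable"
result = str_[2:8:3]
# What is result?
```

str_ has length 8. The slice str_[2:8:3] selects indices [2, 5] (2->'l', 5->'b'), giving 'lb'.

'lb'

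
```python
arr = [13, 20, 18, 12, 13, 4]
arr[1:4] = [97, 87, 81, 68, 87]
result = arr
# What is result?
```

arr starts as [13, 20, 18, 12, 13, 4] (length 6). The slice arr[1:4] covers indices [1, 2, 3] with values [20, 18, 12]. Replacing that slice with [97, 87, 81, 68, 87] (different length) produces [13, 97, 87, 81, 68, 87, 13, 4].

[13, 97, 87, 81, 68, 87, 13, 4]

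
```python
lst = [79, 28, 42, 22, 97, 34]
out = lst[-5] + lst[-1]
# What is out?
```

lst has length 6. Negative index -5 maps to positive index 6 + (-5) = 1. lst[1] = 28.
lst has length 6. Negative index -1 maps to positive index 6 + (-1) = 5. lst[5] = 34.
Sum: 28 + 34 = 62.

62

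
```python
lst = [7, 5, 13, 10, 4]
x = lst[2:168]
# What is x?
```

lst has length 5. The slice lst[2:168] selects indices [2, 3, 4] (2->13, 3->10, 4->4), giving [13, 10, 4].

[13, 10, 4]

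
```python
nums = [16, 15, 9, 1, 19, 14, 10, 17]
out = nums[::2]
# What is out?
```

nums has length 8. The slice nums[::2] selects indices [0, 2, 4, 6] (0->16, 2->9, 4->19, 6->10), giving [16, 9, 19, 10].

[16, 9, 19, 10]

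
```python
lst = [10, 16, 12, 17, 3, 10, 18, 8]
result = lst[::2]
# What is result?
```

lst has length 8. The slice lst[::2] selects indices [0, 2, 4, 6] (0->10, 2->12, 4->3, 6->18), giving [10, 12, 3, 18].

[10, 12, 3, 18]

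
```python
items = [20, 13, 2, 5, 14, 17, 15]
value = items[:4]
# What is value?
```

items has length 7. The slice items[:4] selects indices [0, 1, 2, 3] (0->20, 1->13, 2->2, 3->5), giving [20, 13, 2, 5].

[20, 13, 2, 5]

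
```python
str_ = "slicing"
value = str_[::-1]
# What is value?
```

str_ has length 7. The slice str_[::-1] selects indices [6, 5, 4, 3, 2, 1, 0] (6->'g', 5->'n', 4->'i', 3->'c', 2->'i', 1->'l', 0->'s'), giving 'gnicils'.

'gnicils'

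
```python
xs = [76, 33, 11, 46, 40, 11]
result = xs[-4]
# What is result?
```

xs has length 6. Negative index -4 maps to positive index 6 + (-4) = 2. xs[2] = 11.

11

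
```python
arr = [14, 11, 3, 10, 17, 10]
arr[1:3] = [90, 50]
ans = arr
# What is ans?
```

arr starts as [14, 11, 3, 10, 17, 10] (length 6). The slice arr[1:3] covers indices [1, 2] with values [11, 3]. Replacing that slice with [90, 50] (same length) produces [14, 90, 50, 10, 17, 10].

[14, 90, 50, 10, 17, 10]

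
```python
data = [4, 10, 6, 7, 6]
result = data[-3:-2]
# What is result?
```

data has length 5. The slice data[-3:-2] selects indices [2] (2->6), giving [6].

[6]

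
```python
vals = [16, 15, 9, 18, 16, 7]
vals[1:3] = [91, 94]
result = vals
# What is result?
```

vals starts as [16, 15, 9, 18, 16, 7] (length 6). The slice vals[1:3] covers indices [1, 2] with values [15, 9]. Replacing that slice with [91, 94] (same length) produces [16, 91, 94, 18, 16, 7].

[16, 91, 94, 18, 16, 7]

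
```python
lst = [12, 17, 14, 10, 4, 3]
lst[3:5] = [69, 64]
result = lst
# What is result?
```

lst starts as [12, 17, 14, 10, 4, 3] (length 6). The slice lst[3:5] covers indices [3, 4] with values [10, 4]. Replacing that slice with [69, 64] (same length) produces [12, 17, 14, 69, 64, 3].

[12, 17, 14, 69, 64, 3]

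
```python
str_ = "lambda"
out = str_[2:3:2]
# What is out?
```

str_ has length 6. The slice str_[2:3:2] selects indices [2] (2->'m'), giving 'm'.

'm'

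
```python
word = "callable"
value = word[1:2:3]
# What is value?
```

word has length 8. The slice word[1:2:3] selects indices [1] (1->'a'), giving 'a'.

'a'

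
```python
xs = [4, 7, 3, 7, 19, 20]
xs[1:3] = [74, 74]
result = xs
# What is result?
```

xs starts as [4, 7, 3, 7, 19, 20] (length 6). The slice xs[1:3] covers indices [1, 2] with values [7, 3]. Replacing that slice with [74, 74] (same length) produces [4, 74, 74, 7, 19, 20].

[4, 74, 74, 7, 19, 20]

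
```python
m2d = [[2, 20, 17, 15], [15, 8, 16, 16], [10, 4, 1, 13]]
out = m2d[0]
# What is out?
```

m2d has 3 rows. Row 0 is [2, 20, 17, 15].

[2, 20, 17, 15]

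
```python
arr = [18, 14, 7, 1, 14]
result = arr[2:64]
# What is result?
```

arr has length 5. The slice arr[2:64] selects indices [2, 3, 4] (2->7, 3->1, 4->14), giving [7, 1, 14].

[7, 1, 14]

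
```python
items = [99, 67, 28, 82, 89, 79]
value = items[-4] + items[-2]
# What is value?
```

items has length 6. Negative index -4 maps to positive index 6 + (-4) = 2. items[2] = 28.
items has length 6. Negative index -2 maps to positive index 6 + (-2) = 4. items[4] = 89.
Sum: 28 + 89 = 117.

117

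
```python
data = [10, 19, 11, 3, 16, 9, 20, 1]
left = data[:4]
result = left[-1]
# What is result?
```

data has length 8. The slice data[:4] selects indices [0, 1, 2, 3] (0->10, 1->19, 2->11, 3->3), giving [10, 19, 11, 3]. So left = [10, 19, 11, 3]. Then left[-1] = 3.

3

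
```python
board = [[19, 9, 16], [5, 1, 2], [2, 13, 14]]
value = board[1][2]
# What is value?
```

board[1] = [5, 1, 2]. Taking column 2 of that row yields 2.

2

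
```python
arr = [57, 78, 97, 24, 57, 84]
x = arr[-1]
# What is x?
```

arr has length 6. Negative index -1 maps to positive index 6 + (-1) = 5. arr[5] = 84.

84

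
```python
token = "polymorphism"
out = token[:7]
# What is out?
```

token has length 12. The slice token[:7] selects indices [0, 1, 2, 3, 4, 5, 6] (0->'p', 1->'o', 2->'l', 3->'y', 4->'m', 5->'o', 6->'r'), giving 'polymor'.

'polymor'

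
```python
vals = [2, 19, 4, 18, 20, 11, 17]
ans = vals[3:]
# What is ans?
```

vals has length 7. The slice vals[3:] selects indices [3, 4, 5, 6] (3->18, 4->20, 5->11, 6->17), giving [18, 20, 11, 17].

[18, 20, 11, 17]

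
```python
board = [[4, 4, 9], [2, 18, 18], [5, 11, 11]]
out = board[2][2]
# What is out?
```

board[2] = [5, 11, 11]. Taking column 2 of that row yields 11.

11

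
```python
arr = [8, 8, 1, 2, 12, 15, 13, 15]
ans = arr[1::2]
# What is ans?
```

arr has length 8. The slice arr[1::2] selects indices [1, 3, 5, 7] (1->8, 3->2, 5->15, 7->15), giving [8, 2, 15, 15].

[8, 2, 15, 15]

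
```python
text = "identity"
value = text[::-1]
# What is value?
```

text has length 8. The slice text[::-1] selects indices [7, 6, 5, 4, 3, 2, 1, 0] (7->'y', 6->'t', 5->'i', 4->'t', 3->'n', 2->'e', 1->'d', 0->'i'), giving 'ytitnedi'.

'ytitnedi'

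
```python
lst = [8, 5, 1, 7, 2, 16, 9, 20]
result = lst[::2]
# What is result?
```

lst has length 8. The slice lst[::2] selects indices [0, 2, 4, 6] (0->8, 2->1, 4->2, 6->9), giving [8, 1, 2, 9].

[8, 1, 2, 9]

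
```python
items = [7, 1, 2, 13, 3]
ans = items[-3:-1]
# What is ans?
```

items has length 5. The slice items[-3:-1] selects indices [2, 3] (2->2, 3->13), giving [2, 13].

[2, 13]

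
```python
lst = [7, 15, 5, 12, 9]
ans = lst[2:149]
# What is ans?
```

lst has length 5. The slice lst[2:149] selects indices [2, 3, 4] (2->5, 3->12, 4->9), giving [5, 12, 9].

[5, 12, 9]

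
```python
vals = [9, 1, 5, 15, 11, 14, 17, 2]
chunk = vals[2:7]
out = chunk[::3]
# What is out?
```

vals has length 8. The slice vals[2:7] selects indices [2, 3, 4, 5, 6] (2->5, 3->15, 4->11, 5->14, 6->17), giving [5, 15, 11, 14, 17]. So chunk = [5, 15, 11, 14, 17]. chunk has length 5. The slice chunk[::3] selects indices [0, 3] (0->5, 3->14), giving [5, 14].

[5, 14]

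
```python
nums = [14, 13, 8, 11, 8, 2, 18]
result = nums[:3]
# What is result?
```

nums has length 7. The slice nums[:3] selects indices [0, 1, 2] (0->14, 1->13, 2->8), giving [14, 13, 8].

[14, 13, 8]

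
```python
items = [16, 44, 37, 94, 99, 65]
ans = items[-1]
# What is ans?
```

items has length 6. Negative index -1 maps to positive index 6 + (-1) = 5. items[5] = 65.

65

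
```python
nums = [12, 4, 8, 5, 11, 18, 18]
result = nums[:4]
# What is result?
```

nums has length 7. The slice nums[:4] selects indices [0, 1, 2, 3] (0->12, 1->4, 2->8, 3->5), giving [12, 4, 8, 5].

[12, 4, 8, 5]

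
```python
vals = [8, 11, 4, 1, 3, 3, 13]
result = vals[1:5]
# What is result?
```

vals has length 7. The slice vals[1:5] selects indices [1, 2, 3, 4] (1->11, 2->4, 3->1, 4->3), giving [11, 4, 1, 3].

[11, 4, 1, 3]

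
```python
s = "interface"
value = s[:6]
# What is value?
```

s has length 9. The slice s[:6] selects indices [0, 1, 2, 3, 4, 5] (0->'i', 1->'n', 2->'t', 3->'e', 4->'r', 5->'f'), giving 'interf'.

'interf'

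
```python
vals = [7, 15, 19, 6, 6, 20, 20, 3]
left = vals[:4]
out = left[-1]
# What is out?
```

vals has length 8. The slice vals[:4] selects indices [0, 1, 2, 3] (0->7, 1->15, 2->19, 3->6), giving [7, 15, 19, 6]. So left = [7, 15, 19, 6]. Then left[-1] = 6.

6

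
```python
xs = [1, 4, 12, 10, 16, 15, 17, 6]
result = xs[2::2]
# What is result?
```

xs has length 8. The slice xs[2::2] selects indices [2, 4, 6] (2->12, 4->16, 6->17), giving [12, 16, 17].

[12, 16, 17]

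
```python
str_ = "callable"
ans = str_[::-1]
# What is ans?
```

str_ has length 8. The slice str_[::-1] selects indices [7, 6, 5, 4, 3, 2, 1, 0] (7->'e', 6->'l', 5->'b', 4->'a', 3->'l', 2->'l', 1->'a', 0->'c'), giving 'elballac'.

'elballac'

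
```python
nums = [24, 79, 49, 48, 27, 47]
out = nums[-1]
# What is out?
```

nums has length 6. Negative index -1 maps to positive index 6 + (-1) = 5. nums[5] = 47.

47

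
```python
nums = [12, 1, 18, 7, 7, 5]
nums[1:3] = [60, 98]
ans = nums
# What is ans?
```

nums starts as [12, 1, 18, 7, 7, 5] (length 6). The slice nums[1:3] covers indices [1, 2] with values [1, 18]. Replacing that slice with [60, 98] (same length) produces [12, 60, 98, 7, 7, 5].

[12, 60, 98, 7, 7, 5]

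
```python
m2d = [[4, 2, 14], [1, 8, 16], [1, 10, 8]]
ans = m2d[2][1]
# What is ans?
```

m2d[2] = [1, 10, 8]. Taking column 1 of that row yields 10.

10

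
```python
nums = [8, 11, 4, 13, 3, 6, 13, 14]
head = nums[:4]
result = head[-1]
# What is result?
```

nums has length 8. The slice nums[:4] selects indices [0, 1, 2, 3] (0->8, 1->11, 2->4, 3->13), giving [8, 11, 4, 13]. So head = [8, 11, 4, 13]. Then head[-1] = 13.

13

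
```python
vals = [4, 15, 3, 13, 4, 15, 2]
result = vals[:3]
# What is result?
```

vals has length 7. The slice vals[:3] selects indices [0, 1, 2] (0->4, 1->15, 2->3), giving [4, 15, 3].

[4, 15, 3]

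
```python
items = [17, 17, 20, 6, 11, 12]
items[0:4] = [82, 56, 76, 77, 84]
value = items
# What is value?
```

items starts as [17, 17, 20, 6, 11, 12] (length 6). The slice items[0:4] covers indices [0, 1, 2, 3] with values [17, 17, 20, 6]. Replacing that slice with [82, 56, 76, 77, 84] (different length) produces [82, 56, 76, 77, 84, 11, 12].

[82, 56, 76, 77, 84, 11, 12]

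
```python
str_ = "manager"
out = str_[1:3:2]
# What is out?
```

str_ has length 7. The slice str_[1:3:2] selects indices [1] (1->'a'), giving 'a'.

'a'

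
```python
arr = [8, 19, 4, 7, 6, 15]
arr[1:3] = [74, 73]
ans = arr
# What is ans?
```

arr starts as [8, 19, 4, 7, 6, 15] (length 6). The slice arr[1:3] covers indices [1, 2] with values [19, 4]. Replacing that slice with [74, 73] (same length) produces [8, 74, 73, 7, 6, 15].

[8, 74, 73, 7, 6, 15]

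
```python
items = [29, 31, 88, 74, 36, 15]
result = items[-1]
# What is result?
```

items has length 6. Negative index -1 maps to positive index 6 + (-1) = 5. items[5] = 15.

15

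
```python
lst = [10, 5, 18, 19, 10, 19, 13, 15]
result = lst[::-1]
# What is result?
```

lst has length 8. The slice lst[::-1] selects indices [7, 6, 5, 4, 3, 2, 1, 0] (7->15, 6->13, 5->19, 4->10, 3->19, 2->18, 1->5, 0->10), giving [15, 13, 19, 10, 19, 18, 5, 10].

[15, 13, 19, 10, 19, 18, 5, 10]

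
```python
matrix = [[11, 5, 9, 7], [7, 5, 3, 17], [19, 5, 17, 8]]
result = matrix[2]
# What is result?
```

matrix has 3 rows. Row 2 is [19, 5, 17, 8].

[19, 5, 17, 8]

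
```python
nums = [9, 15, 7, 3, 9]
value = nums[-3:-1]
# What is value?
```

nums has length 5. The slice nums[-3:-1] selects indices [2, 3] (2->7, 3->3), giving [7, 3].

[7, 3]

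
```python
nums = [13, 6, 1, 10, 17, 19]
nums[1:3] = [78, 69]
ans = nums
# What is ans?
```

nums starts as [13, 6, 1, 10, 17, 19] (length 6). The slice nums[1:3] covers indices [1, 2] with values [6, 1]. Replacing that slice with [78, 69] (same length) produces [13, 78, 69, 10, 17, 19].

[13, 78, 69, 10, 17, 19]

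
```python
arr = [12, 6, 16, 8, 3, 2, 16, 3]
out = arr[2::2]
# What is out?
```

arr has length 8. The slice arr[2::2] selects indices [2, 4, 6] (2->16, 4->3, 6->16), giving [16, 3, 16].

[16, 3, 16]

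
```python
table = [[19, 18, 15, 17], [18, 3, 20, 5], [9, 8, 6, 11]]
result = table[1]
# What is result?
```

table has 3 rows. Row 1 is [18, 3, 20, 5].

[18, 3, 20, 5]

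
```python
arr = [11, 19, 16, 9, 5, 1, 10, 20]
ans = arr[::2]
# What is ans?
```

arr has length 8. The slice arr[::2] selects indices [0, 2, 4, 6] (0->11, 2->16, 4->5, 6->10), giving [11, 16, 5, 10].

[11, 16, 5, 10]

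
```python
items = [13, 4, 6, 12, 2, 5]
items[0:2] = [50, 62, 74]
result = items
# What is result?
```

items starts as [13, 4, 6, 12, 2, 5] (length 6). The slice items[0:2] covers indices [0, 1] with values [13, 4]. Replacing that slice with [50, 62, 74] (different length) produces [50, 62, 74, 6, 12, 2, 5].

[50, 62, 74, 6, 12, 2, 5]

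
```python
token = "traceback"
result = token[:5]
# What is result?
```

token has length 9. The slice token[:5] selects indices [0, 1, 2, 3, 4] (0->'t', 1->'r', 2->'a', 3->'c', 4->'e'), giving 'trace'.

'trace'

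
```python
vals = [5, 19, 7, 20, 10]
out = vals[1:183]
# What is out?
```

vals has length 5. The slice vals[1:183] selects indices [1, 2, 3, 4] (1->19, 2->7, 3->20, 4->10), giving [19, 7, 20, 10].

[19, 7, 20, 10]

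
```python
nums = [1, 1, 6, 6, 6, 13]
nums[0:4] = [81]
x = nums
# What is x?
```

nums starts as [1, 1, 6, 6, 6, 13] (length 6). The slice nums[0:4] covers indices [0, 1, 2, 3] with values [1, 1, 6, 6]. Replacing that slice with [81] (different length) produces [81, 6, 13].

[81, 6, 13]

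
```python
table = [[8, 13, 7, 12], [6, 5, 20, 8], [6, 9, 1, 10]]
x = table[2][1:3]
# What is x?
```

table[2] = [6, 9, 1, 10]. table[2] has length 4. The slice table[2][1:3] selects indices [1, 2] (1->9, 2->1), giving [9, 1].

[9, 1]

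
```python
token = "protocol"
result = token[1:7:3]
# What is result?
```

token has length 8. The slice token[1:7:3] selects indices [1, 4] (1->'r', 4->'o'), giving 'ro'.

'ro'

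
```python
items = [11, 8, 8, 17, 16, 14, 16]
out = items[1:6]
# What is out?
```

items has length 7. The slice items[1:6] selects indices [1, 2, 3, 4, 5] (1->8, 2->8, 3->17, 4->16, 5->14), giving [8, 8, 17, 16, 14].

[8, 8, 17, 16, 14]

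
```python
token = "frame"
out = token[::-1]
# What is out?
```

token has length 5. The slice token[::-1] selects indices [4, 3, 2, 1, 0] (4->'e', 3->'m', 2->'a', 1->'r', 0->'f'), giving 'emarf'.

'emarf'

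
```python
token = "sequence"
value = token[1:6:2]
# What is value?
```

token has length 8. The slice token[1:6:2] selects indices [1, 3, 5] (1->'e', 3->'u', 5->'n'), giving 'eun'.

'eun'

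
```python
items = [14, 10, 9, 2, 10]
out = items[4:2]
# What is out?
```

items has length 5. The slice items[4:2] resolves to an empty index range, so the result is [].

[]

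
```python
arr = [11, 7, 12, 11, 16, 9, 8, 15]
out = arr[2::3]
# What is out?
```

arr has length 8. The slice arr[2::3] selects indices [2, 5] (2->12, 5->9), giving [12, 9].

[12, 9]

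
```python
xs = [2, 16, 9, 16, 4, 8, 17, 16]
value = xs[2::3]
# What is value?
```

xs has length 8. The slice xs[2::3] selects indices [2, 5] (2->9, 5->8), giving [9, 8].

[9, 8]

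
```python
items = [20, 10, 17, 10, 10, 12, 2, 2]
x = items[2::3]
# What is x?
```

items has length 8. The slice items[2::3] selects indices [2, 5] (2->17, 5->12), giving [17, 12].

[17, 12]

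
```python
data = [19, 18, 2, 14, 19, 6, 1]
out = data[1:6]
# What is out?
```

data has length 7. The slice data[1:6] selects indices [1, 2, 3, 4, 5] (1->18, 2->2, 3->14, 4->19, 5->6), giving [18, 2, 14, 19, 6].

[18, 2, 14, 19, 6]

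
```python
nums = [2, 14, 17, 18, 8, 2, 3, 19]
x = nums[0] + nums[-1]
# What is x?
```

nums has length 8. nums[0] = 2.
nums has length 8. Negative index -1 maps to positive index 8 + (-1) = 7. nums[7] = 19.
Sum: 2 + 19 = 21.

21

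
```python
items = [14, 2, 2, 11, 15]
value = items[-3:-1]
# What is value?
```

items has length 5. The slice items[-3:-1] selects indices [2, 3] (2->2, 3->11), giving [2, 11].

[2, 11]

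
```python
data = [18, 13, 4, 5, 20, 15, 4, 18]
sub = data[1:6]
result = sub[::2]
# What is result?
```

data has length 8. The slice data[1:6] selects indices [1, 2, 3, 4, 5] (1->13, 2->4, 3->5, 4->20, 5->15), giving [13, 4, 5, 20, 15]. So sub = [13, 4, 5, 20, 15]. sub has length 5. The slice sub[::2] selects indices [0, 2, 4] (0->13, 2->5, 4->15), giving [13, 5, 15].

[13, 5, 15]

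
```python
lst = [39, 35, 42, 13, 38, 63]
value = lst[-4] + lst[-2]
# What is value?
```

lst has length 6. Negative index -4 maps to positive index 6 + (-4) = 2. lst[2] = 42.
lst has length 6. Negative index -2 maps to positive index 6 + (-2) = 4. lst[4] = 38.
Sum: 42 + 38 = 80.

80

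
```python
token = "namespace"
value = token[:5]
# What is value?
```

token has length 9. The slice token[:5] selects indices [0, 1, 2, 3, 4] (0->'n', 1->'a', 2->'m', 3->'e', 4->'s'), giving 'names'.

'names'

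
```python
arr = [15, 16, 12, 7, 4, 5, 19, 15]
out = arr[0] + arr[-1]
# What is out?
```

arr has length 8. arr[0] = 15.
arr has length 8. Negative index -1 maps to positive index 8 + (-1) = 7. arr[7] = 15.
Sum: 15 + 15 = 30.

30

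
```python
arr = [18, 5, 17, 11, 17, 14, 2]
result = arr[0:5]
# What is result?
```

arr has length 7. The slice arr[0:5] selects indices [0, 1, 2, 3, 4] (0->18, 1->5, 2->17, 3->11, 4->17), giving [18, 5, 17, 11, 17].

[18, 5, 17, 11, 17]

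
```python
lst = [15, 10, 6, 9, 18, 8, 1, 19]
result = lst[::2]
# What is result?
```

lst has length 8. The slice lst[::2] selects indices [0, 2, 4, 6] (0->15, 2->6, 4->18, 6->1), giving [15, 6, 18, 1].

[15, 6, 18, 1]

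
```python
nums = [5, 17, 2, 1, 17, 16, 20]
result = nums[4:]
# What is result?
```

nums has length 7. The slice nums[4:] selects indices [4, 5, 6] (4->17, 5->16, 6->20), giving [17, 16, 20].

[17, 16, 20]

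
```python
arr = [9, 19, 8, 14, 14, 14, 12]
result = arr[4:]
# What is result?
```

arr has length 7. The slice arr[4:] selects indices [4, 5, 6] (4->14, 5->14, 6->12), giving [14, 14, 12].

[14, 14, 12]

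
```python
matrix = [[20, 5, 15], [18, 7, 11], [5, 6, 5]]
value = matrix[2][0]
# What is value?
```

matrix[2] = [5, 6, 5]. Taking column 0 of that row yields 5.

5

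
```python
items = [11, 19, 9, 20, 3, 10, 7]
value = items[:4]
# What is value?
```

items has length 7. The slice items[:4] selects indices [0, 1, 2, 3] (0->11, 1->19, 2->9, 3->20), giving [11, 19, 9, 20].

[11, 19, 9, 20]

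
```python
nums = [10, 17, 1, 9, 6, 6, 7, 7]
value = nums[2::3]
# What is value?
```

nums has length 8. The slice nums[2::3] selects indices [2, 5] (2->1, 5->6), giving [1, 6].

[1, 6]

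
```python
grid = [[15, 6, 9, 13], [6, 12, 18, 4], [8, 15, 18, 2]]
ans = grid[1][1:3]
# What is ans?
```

grid[1] = [6, 12, 18, 4]. grid[1] has length 4. The slice grid[1][1:3] selects indices [1, 2] (1->12, 2->18), giving [12, 18].

[12, 18]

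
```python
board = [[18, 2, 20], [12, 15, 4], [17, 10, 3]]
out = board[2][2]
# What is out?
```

board[2] = [17, 10, 3]. Taking column 2 of that row yields 3.

3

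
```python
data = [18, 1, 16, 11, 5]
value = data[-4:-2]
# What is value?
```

data has length 5. The slice data[-4:-2] selects indices [1, 2] (1->1, 2->16), giving [1, 16].

[1, 16]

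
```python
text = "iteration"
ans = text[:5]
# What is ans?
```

text has length 9. The slice text[:5] selects indices [0, 1, 2, 3, 4] (0->'i', 1->'t', 2->'e', 3->'r', 4->'a'), giving 'itera'.

'itera'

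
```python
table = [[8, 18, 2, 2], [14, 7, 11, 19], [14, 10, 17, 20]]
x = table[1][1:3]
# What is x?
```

table[1] = [14, 7, 11, 19]. table[1] has length 4. The slice table[1][1:3] selects indices [1, 2] (1->7, 2->11), giving [7, 11].

[7, 11]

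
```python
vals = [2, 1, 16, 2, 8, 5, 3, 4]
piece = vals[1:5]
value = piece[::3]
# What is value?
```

vals has length 8. The slice vals[1:5] selects indices [1, 2, 3, 4] (1->1, 2->16, 3->2, 4->8), giving [1, 16, 2, 8]. So piece = [1, 16, 2, 8]. piece has length 4. The slice piece[::3] selects indices [0, 3] (0->1, 3->8), giving [1, 8].

[1, 8]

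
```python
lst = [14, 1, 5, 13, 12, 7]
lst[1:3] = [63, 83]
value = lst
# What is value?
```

lst starts as [14, 1, 5, 13, 12, 7] (length 6). The slice lst[1:3] covers indices [1, 2] with values [1, 5]. Replacing that slice with [63, 83] (same length) produces [14, 63, 83, 13, 12, 7].

[14, 63, 83, 13, 12, 7]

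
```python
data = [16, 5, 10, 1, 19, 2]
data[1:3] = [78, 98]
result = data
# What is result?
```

data starts as [16, 5, 10, 1, 19, 2] (length 6). The slice data[1:3] covers indices [1, 2] with values [5, 10]. Replacing that slice with [78, 98] (same length) produces [16, 78, 98, 1, 19, 2].

[16, 78, 98, 1, 19, 2]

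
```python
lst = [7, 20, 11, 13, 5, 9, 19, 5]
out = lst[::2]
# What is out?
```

lst has length 8. The slice lst[::2] selects indices [0, 2, 4, 6] (0->7, 2->11, 4->5, 6->19), giving [7, 11, 5, 19].

[7, 11, 5, 19]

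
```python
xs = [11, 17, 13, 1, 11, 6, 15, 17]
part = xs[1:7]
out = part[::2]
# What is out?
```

xs has length 8. The slice xs[1:7] selects indices [1, 2, 3, 4, 5, 6] (1->17, 2->13, 3->1, 4->11, 5->6, 6->15), giving [17, 13, 1, 11, 6, 15]. So part = [17, 13, 1, 11, 6, 15]. part has length 6. The slice part[::2] selects indices [0, 2, 4] (0->17, 2->1, 4->6), giving [17, 1, 6].

[17, 1, 6]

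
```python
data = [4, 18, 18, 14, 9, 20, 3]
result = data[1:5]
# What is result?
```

data has length 7. The slice data[1:5] selects indices [1, 2, 3, 4] (1->18, 2->18, 3->14, 4->9), giving [18, 18, 14, 9].

[18, 18, 14, 9]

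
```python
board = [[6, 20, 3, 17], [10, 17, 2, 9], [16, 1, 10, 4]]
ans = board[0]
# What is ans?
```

board has 3 rows. Row 0 is [6, 20, 3, 17].

[6, 20, 3, 17]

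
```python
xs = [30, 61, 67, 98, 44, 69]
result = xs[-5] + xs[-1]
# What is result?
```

xs has length 6. Negative index -5 maps to positive index 6 + (-5) = 1. xs[1] = 61.
xs has length 6. Negative index -1 maps to positive index 6 + (-1) = 5. xs[5] = 69.
Sum: 61 + 69 = 130.

130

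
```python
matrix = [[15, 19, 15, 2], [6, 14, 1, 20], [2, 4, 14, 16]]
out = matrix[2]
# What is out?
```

matrix has 3 rows. Row 2 is [2, 4, 14, 16].

[2, 4, 14, 16]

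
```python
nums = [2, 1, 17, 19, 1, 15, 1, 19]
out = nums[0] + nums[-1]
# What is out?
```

nums has length 8. nums[0] = 2.
nums has length 8. Negative index -1 maps to positive index 8 + (-1) = 7. nums[7] = 19.
Sum: 2 + 19 = 21.

21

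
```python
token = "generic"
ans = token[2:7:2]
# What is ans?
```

token has length 7. The slice token[2:7:2] selects indices [2, 4, 6] (2->'n', 4->'r', 6->'c'), giving 'nrc'.

'nrc'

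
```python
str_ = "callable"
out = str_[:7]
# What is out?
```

str_ has length 8. The slice str_[:7] selects indices [0, 1, 2, 3, 4, 5, 6] (0->'c', 1->'a', 2->'l', 3->'l', 4->'a', 5->'b', 6->'l'), giving 'callabl'.

'callabl'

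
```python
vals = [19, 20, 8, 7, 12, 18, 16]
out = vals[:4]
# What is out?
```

vals has length 7. The slice vals[:4] selects indices [0, 1, 2, 3] (0->19, 1->20, 2->8, 3->7), giving [19, 20, 8, 7].

[19, 20, 8, 7]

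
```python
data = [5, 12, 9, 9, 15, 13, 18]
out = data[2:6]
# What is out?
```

data has length 7. The slice data[2:6] selects indices [2, 3, 4, 5] (2->9, 3->9, 4->15, 5->13), giving [9, 9, 15, 13].

[9, 9, 15, 13]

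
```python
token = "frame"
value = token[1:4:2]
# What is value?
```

token has length 5. The slice token[1:4:2] selects indices [1, 3] (1->'r', 3->'m'), giving 'rm'.

'rm'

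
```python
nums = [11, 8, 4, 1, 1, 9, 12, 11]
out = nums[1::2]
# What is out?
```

nums has length 8. The slice nums[1::2] selects indices [1, 3, 5, 7] (1->8, 3->1, 5->9, 7->11), giving [8, 1, 9, 11].

[8, 1, 9, 11]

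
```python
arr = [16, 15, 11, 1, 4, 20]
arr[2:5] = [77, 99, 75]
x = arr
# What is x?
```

arr starts as [16, 15, 11, 1, 4, 20] (length 6). The slice arr[2:5] covers indices [2, 3, 4] with values [11, 1, 4]. Replacing that slice with [77, 99, 75] (same length) produces [16, 15, 77, 99, 75, 20].

[16, 15, 77, 99, 75, 20]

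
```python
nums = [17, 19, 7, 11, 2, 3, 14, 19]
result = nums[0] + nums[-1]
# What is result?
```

nums has length 8. nums[0] = 17.
nums has length 8. Negative index -1 maps to positive index 8 + (-1) = 7. nums[7] = 19.
Sum: 17 + 19 = 36.

36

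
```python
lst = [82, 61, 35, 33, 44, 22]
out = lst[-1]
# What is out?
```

lst has length 6. Negative index -1 maps to positive index 6 + (-1) = 5. lst[5] = 22.

22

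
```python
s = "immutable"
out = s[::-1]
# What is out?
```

s has length 9. The slice s[::-1] selects indices [8, 7, 6, 5, 4, 3, 2, 1, 0] (8->'e', 7->'l', 6->'b', 5->'a', 4->'t', 3->'u', 2->'m', 1->'m', 0->'i'), giving 'elbatummi'.

'elbatummi'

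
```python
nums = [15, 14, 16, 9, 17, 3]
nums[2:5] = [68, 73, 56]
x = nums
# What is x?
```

nums starts as [15, 14, 16, 9, 17, 3] (length 6). The slice nums[2:5] covers indices [2, 3, 4] with values [16, 9, 17]. Replacing that slice with [68, 73, 56] (same length) produces [15, 14, 68, 73, 56, 3].

[15, 14, 68, 73, 56, 3]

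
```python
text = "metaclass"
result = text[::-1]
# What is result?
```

text has length 9. The slice text[::-1] selects indices [8, 7, 6, 5, 4, 3, 2, 1, 0] (8->'s', 7->'s', 6->'a', 5->'l', 4->'c', 3->'a', 2->'t', 1->'e', 0->'m'), giving 'ssalcatem'.

'ssalcatem'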